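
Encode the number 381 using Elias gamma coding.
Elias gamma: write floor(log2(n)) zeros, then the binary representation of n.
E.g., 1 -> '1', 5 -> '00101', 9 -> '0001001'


num_bits = floor(log2(381)) + 1 = 9
leading_zeros = num_bits - 1 = 8
binary(381) = 101111101

Elias gamma(381) = '00000000' + '101111101' = 00000000101111101 (17 bits)


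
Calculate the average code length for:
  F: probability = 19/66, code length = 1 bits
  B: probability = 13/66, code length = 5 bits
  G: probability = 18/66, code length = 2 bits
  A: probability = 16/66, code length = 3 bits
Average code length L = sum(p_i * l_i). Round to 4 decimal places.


Weighted contributions p_i * l_i:
  F: (19/66) * 1 = 19/66
  B: (13/66) * 5 = 65/66
  G: (18/66) * 2 = 36/66
  A: (16/66) * 3 = 48/66
Sum = (19 + 65 + 36 + 48)/66 = 168/66

L = 168/66 = 2.5455 bits/symbol


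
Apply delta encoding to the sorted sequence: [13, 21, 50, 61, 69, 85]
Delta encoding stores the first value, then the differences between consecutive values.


First value: 13
Deltas:
  21 - 13 = 8
  50 - 21 = 29
  61 - 50 = 11
  69 - 61 = 8
  85 - 69 = 16


Delta encoded: [13, 8, 29, 11, 8, 16]


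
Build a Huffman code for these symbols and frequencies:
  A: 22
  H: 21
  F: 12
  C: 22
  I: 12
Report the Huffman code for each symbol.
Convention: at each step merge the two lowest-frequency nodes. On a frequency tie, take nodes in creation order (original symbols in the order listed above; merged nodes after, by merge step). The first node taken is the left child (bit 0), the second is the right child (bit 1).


Huffman tree construction:
Step 1: Merge F(12) + I(12) = 24
Step 2: Merge H(21) + A(22) = 43
Step 3: Merge C(22) + (F+I)(24) = 46
Step 4: Merge (H+A)(43) + (C+(F+I))(46) = 89
Read each symbol's code off the tree from the root (left child = 0, right child = 1).

Codes:
  A: 01 (length 2)
  H: 00 (length 2)
  F: 110 (length 3)
  C: 10 (length 2)
  I: 111 (length 3)
Average code length: 202/89 = 2.2697 bits/symbol


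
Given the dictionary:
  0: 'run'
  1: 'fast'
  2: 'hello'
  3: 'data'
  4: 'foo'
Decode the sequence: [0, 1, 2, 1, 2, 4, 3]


Look up each index in the dictionary:
  0 -> 'run'
  1 -> 'fast'
  2 -> 'hello'
  1 -> 'fast'
  2 -> 'hello'
  4 -> 'foo'
  3 -> 'data'

Decoded: "run fast hello fast hello foo data"


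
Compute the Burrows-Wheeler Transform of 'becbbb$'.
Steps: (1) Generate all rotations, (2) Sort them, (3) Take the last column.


Rotations (sorted):
  0: $becbbb -> last char: b
  1: b$becbb -> last char: b
  2: bb$becb -> last char: b
  3: bbb$bec -> last char: c
  4: becbbb$ -> last char: $
  5: cbbb$be -> last char: e
  6: ecbbb$b -> last char: b


BWT = bbbc$eb


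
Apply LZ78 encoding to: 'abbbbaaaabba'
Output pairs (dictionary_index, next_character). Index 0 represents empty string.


LZ78 encoding steps:
Dictionary: {0: ''}
Step 1: w='' (idx 0), next='a' -> output (0, 'a'), add 'a' as idx 1
Step 2: w='' (idx 0), next='b' -> output (0, 'b'), add 'b' as idx 2
Step 3: w='b' (idx 2), next='b' -> output (2, 'b'), add 'bb' as idx 3
Step 4: w='b' (idx 2), next='a' -> output (2, 'a'), add 'ba' as idx 4
Step 5: w='a' (idx 1), next='a' -> output (1, 'a'), add 'aa' as idx 5
Step 6: w='a' (idx 1), next='b' -> output (1, 'b'), add 'ab' as idx 6
Step 7: w='ba' (idx 4), end of input -> output (4, '')


Encoded: [(0, 'a'), (0, 'b'), (2, 'b'), (2, 'a'), (1, 'a'), (1, 'b'), (4, '')]


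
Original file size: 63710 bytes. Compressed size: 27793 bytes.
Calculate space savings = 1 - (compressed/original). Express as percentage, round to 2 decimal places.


ratio = compressed/original = 27793/63710 = 0.436242
savings = 1 - ratio = 1 - 0.436242 = 0.563758
as a percentage: 0.563758 * 100 = 56.38%

Space savings = 1 - 27793/63710 = 56.38%


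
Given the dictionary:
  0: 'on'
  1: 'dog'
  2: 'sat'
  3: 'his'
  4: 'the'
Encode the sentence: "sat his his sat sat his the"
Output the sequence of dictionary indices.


Look up each word in the dictionary:
  'sat' -> 2
  'his' -> 3
  'his' -> 3
  'sat' -> 2
  'sat' -> 2
  'his' -> 3
  'the' -> 4

Encoded: [2, 3, 3, 2, 2, 3, 4]


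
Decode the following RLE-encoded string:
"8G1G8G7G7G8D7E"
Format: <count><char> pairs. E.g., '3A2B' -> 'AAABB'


Expanding each <count><char> pair:
  8G -> 'GGGGGGGG'
  1G -> 'G'
  8G -> 'GGGGGGGG'
  7G -> 'GGGGGGG'
  7G -> 'GGGGGGG'
  8D -> 'DDDDDDDD'
  7E -> 'EEEEEEE'

Decoded = GGGGGGGGGGGGGGGGGGGGGGGGGGGGGGGDDDDDDDDEEEEEEE


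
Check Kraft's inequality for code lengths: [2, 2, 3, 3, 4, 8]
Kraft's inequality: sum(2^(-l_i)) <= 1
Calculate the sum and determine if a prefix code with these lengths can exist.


Sum = 2^(-2) + 2^(-2) + 2^(-3) + 2^(-3) + 2^(-4) + 2^(-8)
    = 0.25 + 0.25 + 0.125 + 0.125 + 0.0625 + 0.00390625
    = 209/256 = 0.81640625
Since 0.81640625 <= 1, Kraft's inequality IS satisfied.
A prefix code with these lengths CAN exist.

Kraft sum = 0.81640625. Satisfied.


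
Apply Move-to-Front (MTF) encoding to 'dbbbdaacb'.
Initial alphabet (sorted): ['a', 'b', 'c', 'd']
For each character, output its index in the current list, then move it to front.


MTF encoding:
'd': index 3 in ['a', 'b', 'c', 'd'] -> ['d', 'a', 'b', 'c']
'b': index 2 in ['d', 'a', 'b', 'c'] -> ['b', 'd', 'a', 'c']
'b': index 0 in ['b', 'd', 'a', 'c'] -> ['b', 'd', 'a', 'c']
'b': index 0 in ['b', 'd', 'a', 'c'] -> ['b', 'd', 'a', 'c']
'd': index 1 in ['b', 'd', 'a', 'c'] -> ['d', 'b', 'a', 'c']
'a': index 2 in ['d', 'b', 'a', 'c'] -> ['a', 'd', 'b', 'c']
'a': index 0 in ['a', 'd', 'b', 'c'] -> ['a', 'd', 'b', 'c']
'c': index 3 in ['a', 'd', 'b', 'c'] -> ['c', 'a', 'd', 'b']
'b': index 3 in ['c', 'a', 'd', 'b'] -> ['b', 'c', 'a', 'd']


Output: [3, 2, 0, 0, 1, 2, 0, 3, 3]


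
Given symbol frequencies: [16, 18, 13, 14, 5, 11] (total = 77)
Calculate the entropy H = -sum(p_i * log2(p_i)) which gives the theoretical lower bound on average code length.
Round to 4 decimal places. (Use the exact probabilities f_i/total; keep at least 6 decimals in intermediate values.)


Per-symbol terms -p_i * log2(p_i) with p_i = f_i/77:
  p = 16/77 = 0.207792: log2(p) = -2.266787, -p*log2(p) = 0.471021
  p = 18/77 = 0.233766: log2(p) = -2.096862, -p*log2(p) = 0.490175
  p = 13/77 = 0.168831: log2(p) = -2.566347, -p*log2(p) = 0.433279
  p = 14/77 = 0.181818: log2(p) = -2.459432, -p*log2(p) = 0.447169
  p = 5/77 = 0.064935: log2(p) = -3.944858, -p*log2(p) = 0.256160
  p = 11/77 = 0.142857: log2(p) = -2.807355, -p*log2(p) = 0.401051
H = 0.471021 + 0.490175 + 0.433279 + 0.447169 + 0.256160 + 0.401051 = 2.498855

H = 2.4989 bits/symbol


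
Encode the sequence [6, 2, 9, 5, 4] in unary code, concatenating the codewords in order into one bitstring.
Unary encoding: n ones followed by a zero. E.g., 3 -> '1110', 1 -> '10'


Encode each number as n ones followed by a terminating 0:
  6 -> 1111110 (7 bits)
  2 -> 110 (3 bits)
  9 -> 1111111110 (10 bits)
  5 -> 111110 (6 bits)
  4 -> 11110 (5 bits)
Total length = 7 + 3 + 10 + 6 + 5 = 31 bits.

Unary([6, 2, 9, 5, 4]) = 1111110110111111111011111011110 (31 bits)


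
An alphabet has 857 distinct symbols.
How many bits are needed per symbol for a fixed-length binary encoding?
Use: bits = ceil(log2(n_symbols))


log2(857) = 9.7432
Bracket: 2^9 = 512 < 857 <= 2^10 = 1024
So ceil(log2(857)) = 10

bits = ceil(log2(857)) = ceil(9.7432) = 10 bits


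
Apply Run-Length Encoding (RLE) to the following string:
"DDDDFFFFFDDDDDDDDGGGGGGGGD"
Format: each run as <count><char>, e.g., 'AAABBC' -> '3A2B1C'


Scanning runs left to right:
  i=0: run of 'D' x 4 -> '4D'
  i=4: run of 'F' x 5 -> '5F'
  i=9: run of 'D' x 8 -> '8D'
  i=17: run of 'G' x 8 -> '8G'
  i=25: run of 'D' x 1 -> '1D'

RLE = 4D5F8D8G1D


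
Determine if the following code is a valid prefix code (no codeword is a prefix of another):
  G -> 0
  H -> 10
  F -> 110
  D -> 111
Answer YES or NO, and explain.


Checking each pair (does one codeword prefix another?):
  G='0' vs H='10': no prefix
  G='0' vs F='110': no prefix
  G='0' vs D='111': no prefix
  H='10' vs G='0': no prefix
  H='10' vs F='110': no prefix
  H='10' vs D='111': no prefix
  F='110' vs G='0': no prefix
  F='110' vs H='10': no prefix
  F='110' vs D='111': no prefix
  D='111' vs G='0': no prefix
  D='111' vs H='10': no prefix
  D='111' vs F='110': no prefix
No violation found over all pairs.

YES -- this is a valid prefix code. No codeword is a prefix of any other codeword.


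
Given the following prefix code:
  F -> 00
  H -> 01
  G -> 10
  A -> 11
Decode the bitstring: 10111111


Decoding step by step:
Bits 10 -> G
Bits 11 -> A
Bits 11 -> A
Bits 11 -> A


Decoded message: GAAA


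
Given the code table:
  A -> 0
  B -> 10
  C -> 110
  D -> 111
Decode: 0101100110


Decoding:
0 -> A
10 -> B
110 -> C
0 -> A
110 -> C


Result: ABCAC


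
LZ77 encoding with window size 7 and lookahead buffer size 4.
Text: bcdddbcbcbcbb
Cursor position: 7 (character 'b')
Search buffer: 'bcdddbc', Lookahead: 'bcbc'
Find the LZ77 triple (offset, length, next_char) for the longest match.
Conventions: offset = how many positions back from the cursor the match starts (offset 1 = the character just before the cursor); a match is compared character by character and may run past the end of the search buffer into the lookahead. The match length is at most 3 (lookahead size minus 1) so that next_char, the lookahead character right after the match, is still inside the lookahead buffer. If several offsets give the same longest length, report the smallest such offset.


Try each offset into the search buffer:
  offset=1 (pos 6, char 'c'): match length 0
  offset=2 (pos 5, char 'b'): match length 3
  offset=3 (pos 4, char 'd'): match length 0
  offset=4 (pos 3, char 'd'): match length 0
  offset=5 (pos 2, char 'd'): match length 0
  offset=6 (pos 1, char 'c'): match length 0
  offset=7 (pos 0, char 'b'): match length 2
Longest match has length 3 at offset 2.
next_char = character at position 7 + 3 = 10 -> 'c'

Best match: offset=2, length=3 (matching 'bcb' starting at position 5)
LZ77 triple: (2, 3, 'c')


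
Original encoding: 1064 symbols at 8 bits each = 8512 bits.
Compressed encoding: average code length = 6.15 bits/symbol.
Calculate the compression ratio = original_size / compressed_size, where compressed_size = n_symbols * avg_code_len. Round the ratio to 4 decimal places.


original_size = n_symbols * orig_bits = 1064 * 8 = 8512 bits
compressed_size = n_symbols * avg_code_len = 1064 * 6.15 = 6543.6 bits
ratio = original_size / compressed_size = 8512 / 6543.6 = 1.3008

Compression ratio = 1.3008


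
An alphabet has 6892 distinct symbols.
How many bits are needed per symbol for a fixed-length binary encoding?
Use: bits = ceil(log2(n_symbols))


log2(6892) = 12.7507
Bracket: 2^12 = 4096 < 6892 <= 2^13 = 8192
So ceil(log2(6892)) = 13

bits = ceil(log2(6892)) = ceil(12.7507) = 13 bits


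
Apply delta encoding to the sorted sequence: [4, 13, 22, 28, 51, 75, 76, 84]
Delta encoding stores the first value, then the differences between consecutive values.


First value: 4
Deltas:
  13 - 4 = 9
  22 - 13 = 9
  28 - 22 = 6
  51 - 28 = 23
  75 - 51 = 24
  76 - 75 = 1
  84 - 76 = 8


Delta encoded: [4, 9, 9, 6, 23, 24, 1, 8]


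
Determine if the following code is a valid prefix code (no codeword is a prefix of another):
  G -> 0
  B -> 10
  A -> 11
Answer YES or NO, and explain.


Checking each pair (does one codeword prefix another?):
  G='0' vs B='10': no prefix
  G='0' vs A='11': no prefix
  B='10' vs G='0': no prefix
  B='10' vs A='11': no prefix
  A='11' vs G='0': no prefix
  A='11' vs B='10': no prefix
No violation found over all pairs.

YES -- this is a valid prefix code. No codeword is a prefix of any other codeword.


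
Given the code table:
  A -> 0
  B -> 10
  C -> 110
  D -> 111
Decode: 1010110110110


Decoding:
10 -> B
10 -> B
110 -> C
110 -> C
110 -> C


Result: BBCCC


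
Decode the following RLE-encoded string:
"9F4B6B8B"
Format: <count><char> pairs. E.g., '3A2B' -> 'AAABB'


Expanding each <count><char> pair:
  9F -> 'FFFFFFFFF'
  4B -> 'BBBB'
  6B -> 'BBBBBB'
  8B -> 'BBBBBBBB'

Decoded = FFFFFFFFFBBBBBBBBBBBBBBBBBB


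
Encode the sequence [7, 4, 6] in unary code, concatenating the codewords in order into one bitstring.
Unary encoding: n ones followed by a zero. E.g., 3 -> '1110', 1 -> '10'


Encode each number as n ones followed by a terminating 0:
  7 -> 11111110 (8 bits)
  4 -> 11110 (5 bits)
  6 -> 1111110 (7 bits)
Total length = 8 + 5 + 7 = 20 bits.

Unary([7, 4, 6]) = 11111110111101111110 (20 bits)


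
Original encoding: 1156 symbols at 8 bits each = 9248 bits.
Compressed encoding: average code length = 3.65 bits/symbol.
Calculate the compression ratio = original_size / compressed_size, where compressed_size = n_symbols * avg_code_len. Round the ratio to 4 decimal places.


original_size = n_symbols * orig_bits = 1156 * 8 = 9248 bits
compressed_size = n_symbols * avg_code_len = 1156 * 3.65 = 4219.4 bits
ratio = original_size / compressed_size = 9248 / 4219.4 = 2.1918

Compression ratio = 2.1918


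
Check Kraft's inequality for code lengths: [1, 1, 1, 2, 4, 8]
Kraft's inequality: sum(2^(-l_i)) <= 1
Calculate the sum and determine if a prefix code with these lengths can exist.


Sum = 2^(-1) + 2^(-1) + 2^(-1) + 2^(-2) + 2^(-4) + 2^(-8)
    = 0.5 + 0.5 + 0.5 + 0.25 + 0.0625 + 0.00390625
    = 465/256 = 1.81640625
Since 1.81640625 > 1, Kraft's inequality is NOT satisfied.
A prefix code with these lengths CANNOT exist.

Kraft sum = 1.81640625. Not satisfied.


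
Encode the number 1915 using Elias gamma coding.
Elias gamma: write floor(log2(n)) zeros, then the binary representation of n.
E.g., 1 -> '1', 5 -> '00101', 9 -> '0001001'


num_bits = floor(log2(1915)) + 1 = 11
leading_zeros = num_bits - 1 = 10
binary(1915) = 11101111011

Elias gamma(1915) = '0000000000' + '11101111011' = 000000000011101111011 (21 bits)


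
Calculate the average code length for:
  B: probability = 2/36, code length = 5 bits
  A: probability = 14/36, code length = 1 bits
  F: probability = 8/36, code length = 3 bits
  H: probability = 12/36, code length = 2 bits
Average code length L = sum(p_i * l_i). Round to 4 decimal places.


Weighted contributions p_i * l_i:
  B: (2/36) * 5 = 10/36
  A: (14/36) * 1 = 14/36
  F: (8/36) * 3 = 24/36
  H: (12/36) * 2 = 24/36
Sum = (10 + 14 + 24 + 24)/36 = 72/36

L = 72/36 = 2.0000 bits/symbol


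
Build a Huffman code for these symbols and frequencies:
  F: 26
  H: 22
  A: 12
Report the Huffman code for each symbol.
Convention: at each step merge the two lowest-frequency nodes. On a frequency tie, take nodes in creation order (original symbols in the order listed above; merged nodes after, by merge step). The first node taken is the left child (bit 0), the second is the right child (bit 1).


Huffman tree construction:
Step 1: Merge A(12) + H(22) = 34
Step 2: Merge F(26) + (A+H)(34) = 60
Read each symbol's code off the tree from the root (left child = 0, right child = 1).

Codes:
  F: 0 (length 1)
  H: 11 (length 2)
  A: 10 (length 2)
Average code length: 94/60 = 1.5667 bits/symbol


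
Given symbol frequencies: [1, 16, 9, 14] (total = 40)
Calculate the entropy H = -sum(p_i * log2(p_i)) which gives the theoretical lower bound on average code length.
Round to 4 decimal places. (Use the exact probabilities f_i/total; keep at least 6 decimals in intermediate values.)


Per-symbol terms -p_i * log2(p_i) with p_i = f_i/40:
  p = 1/40 = 0.025000: log2(p) = -5.321928, -p*log2(p) = 0.133048
  p = 16/40 = 0.400000: log2(p) = -1.321928, -p*log2(p) = 0.528771
  p = 9/40 = 0.225000: log2(p) = -2.152003, -p*log2(p) = 0.484201
  p = 14/40 = 0.350000: log2(p) = -1.514573, -p*log2(p) = 0.530101
H = 0.133048 + 0.528771 + 0.484201 + 0.530101 = 1.676121

H = 1.6761 bits/symbol


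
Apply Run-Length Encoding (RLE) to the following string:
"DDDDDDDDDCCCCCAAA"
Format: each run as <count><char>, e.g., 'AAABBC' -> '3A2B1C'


Scanning runs left to right:
  i=0: run of 'D' x 9 -> '9D'
  i=9: run of 'C' x 5 -> '5C'
  i=14: run of 'A' x 3 -> '3A'

RLE = 9D5C3A


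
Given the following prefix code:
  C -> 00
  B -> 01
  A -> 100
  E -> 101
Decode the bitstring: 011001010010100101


Decoding step by step:
Bits 01 -> B
Bits 100 -> A
Bits 101 -> E
Bits 00 -> C
Bits 101 -> E
Bits 00 -> C
Bits 101 -> E


Decoded message: BAECECE


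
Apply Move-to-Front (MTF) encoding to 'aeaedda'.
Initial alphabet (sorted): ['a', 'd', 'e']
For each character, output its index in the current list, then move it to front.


MTF encoding:
'a': index 0 in ['a', 'd', 'e'] -> ['a', 'd', 'e']
'e': index 2 in ['a', 'd', 'e'] -> ['e', 'a', 'd']
'a': index 1 in ['e', 'a', 'd'] -> ['a', 'e', 'd']
'e': index 1 in ['a', 'e', 'd'] -> ['e', 'a', 'd']
'd': index 2 in ['e', 'a', 'd'] -> ['d', 'e', 'a']
'd': index 0 in ['d', 'e', 'a'] -> ['d', 'e', 'a']
'a': index 2 in ['d', 'e', 'a'] -> ['a', 'd', 'e']


Output: [0, 2, 1, 1, 2, 0, 2]


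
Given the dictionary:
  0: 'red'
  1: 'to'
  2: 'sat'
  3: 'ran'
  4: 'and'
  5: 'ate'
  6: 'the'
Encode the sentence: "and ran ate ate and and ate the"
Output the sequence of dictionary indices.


Look up each word in the dictionary:
  'and' -> 4
  'ran' -> 3
  'ate' -> 5
  'ate' -> 5
  'and' -> 4
  'and' -> 4
  'ate' -> 5
  'the' -> 6

Encoded: [4, 3, 5, 5, 4, 4, 5, 6]


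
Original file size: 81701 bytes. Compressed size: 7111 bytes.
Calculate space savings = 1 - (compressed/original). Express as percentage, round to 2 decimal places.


ratio = compressed/original = 7111/81701 = 0.087037
savings = 1 - ratio = 1 - 0.087037 = 0.912963
as a percentage: 0.912963 * 100 = 91.3%

Space savings = 1 - 7111/81701 = 91.3%


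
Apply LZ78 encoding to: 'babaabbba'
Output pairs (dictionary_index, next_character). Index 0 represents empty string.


LZ78 encoding steps:
Dictionary: {0: ''}
Step 1: w='' (idx 0), next='b' -> output (0, 'b'), add 'b' as idx 1
Step 2: w='' (idx 0), next='a' -> output (0, 'a'), add 'a' as idx 2
Step 3: w='b' (idx 1), next='a' -> output (1, 'a'), add 'ba' as idx 3
Step 4: w='a' (idx 2), next='b' -> output (2, 'b'), add 'ab' as idx 4
Step 5: w='b' (idx 1), next='b' -> output (1, 'b'), add 'bb' as idx 5
Step 6: w='a' (idx 2), end of input -> output (2, '')


Encoded: [(0, 'b'), (0, 'a'), (1, 'a'), (2, 'b'), (1, 'b'), (2, '')]


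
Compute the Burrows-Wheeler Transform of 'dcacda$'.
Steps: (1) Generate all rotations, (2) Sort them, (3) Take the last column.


Rotations (sorted):
  0: $dcacda -> last char: a
  1: a$dcacd -> last char: d
  2: acda$dc -> last char: c
  3: cacda$d -> last char: d
  4: cda$dca -> last char: a
  5: da$dcac -> last char: c
  6: dcacda$ -> last char: $


BWT = adcdac$


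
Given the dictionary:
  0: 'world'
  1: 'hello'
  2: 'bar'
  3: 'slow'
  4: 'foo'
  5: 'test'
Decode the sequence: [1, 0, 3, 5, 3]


Look up each index in the dictionary:
  1 -> 'hello'
  0 -> 'world'
  3 -> 'slow'
  5 -> 'test'
  3 -> 'slow'

Decoded: "hello world slow test slow"


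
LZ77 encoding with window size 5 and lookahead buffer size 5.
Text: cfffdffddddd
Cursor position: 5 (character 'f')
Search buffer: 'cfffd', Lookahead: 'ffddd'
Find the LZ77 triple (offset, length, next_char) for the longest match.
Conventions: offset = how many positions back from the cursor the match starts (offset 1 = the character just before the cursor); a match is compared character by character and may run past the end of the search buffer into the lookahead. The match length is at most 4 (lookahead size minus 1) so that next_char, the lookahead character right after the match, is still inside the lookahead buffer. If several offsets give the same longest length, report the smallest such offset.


Try each offset into the search buffer:
  offset=1 (pos 4, char 'd'): match length 0
  offset=2 (pos 3, char 'f'): match length 1
  offset=3 (pos 2, char 'f'): match length 3
  offset=4 (pos 1, char 'f'): match length 2
  offset=5 (pos 0, char 'c'): match length 0
Longest match has length 3 at offset 3.
next_char = character at position 5 + 3 = 8 -> 'd'

Best match: offset=3, length=3 (matching 'ffd' starting at position 2)
LZ77 triple: (3, 3, 'd')


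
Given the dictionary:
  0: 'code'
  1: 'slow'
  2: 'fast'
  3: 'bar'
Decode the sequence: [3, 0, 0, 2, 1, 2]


Look up each index in the dictionary:
  3 -> 'bar'
  0 -> 'code'
  0 -> 'code'
  2 -> 'fast'
  1 -> 'slow'
  2 -> 'fast'

Decoded: "bar code code fast slow fast"


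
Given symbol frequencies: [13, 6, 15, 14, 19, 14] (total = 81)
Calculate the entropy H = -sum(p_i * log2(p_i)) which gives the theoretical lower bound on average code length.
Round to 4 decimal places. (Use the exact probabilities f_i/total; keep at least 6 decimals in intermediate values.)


Per-symbol terms -p_i * log2(p_i) with p_i = f_i/81:
  p = 13/81 = 0.160494: log2(p) = -2.639410, -p*log2(p) = 0.423609
  p = 6/81 = 0.074074: log2(p) = -3.754888, -p*log2(p) = 0.278140
  p = 15/81 = 0.185185: log2(p) = -2.432959, -p*log2(p) = 0.450548
  p = 14/81 = 0.172840: log2(p) = -2.532495, -p*log2(p) = 0.437715
  p = 19/81 = 0.234568: log2(p) = -2.091922, -p*log2(p) = 0.490698
  p = 14/81 = 0.172840: log2(p) = -2.532495, -p*log2(p) = 0.437715
H = 0.423609 + 0.278140 + 0.450548 + 0.437715 + 0.490698 + 0.437715 = 2.518425

H = 2.5184 bits/symbol


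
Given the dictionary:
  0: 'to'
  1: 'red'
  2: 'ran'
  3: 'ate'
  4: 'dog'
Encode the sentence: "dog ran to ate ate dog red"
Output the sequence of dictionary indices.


Look up each word in the dictionary:
  'dog' -> 4
  'ran' -> 2
  'to' -> 0
  'ate' -> 3
  'ate' -> 3
  'dog' -> 4
  'red' -> 1

Encoded: [4, 2, 0, 3, 3, 4, 1]


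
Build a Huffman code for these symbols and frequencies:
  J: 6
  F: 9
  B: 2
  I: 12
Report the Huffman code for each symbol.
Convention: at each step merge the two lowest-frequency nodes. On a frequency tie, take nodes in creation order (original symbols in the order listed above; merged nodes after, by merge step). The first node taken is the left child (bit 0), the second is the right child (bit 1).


Huffman tree construction:
Step 1: Merge B(2) + J(6) = 8
Step 2: Merge (B+J)(8) + F(9) = 17
Step 3: Merge I(12) + ((B+J)+F)(17) = 29
Read each symbol's code off the tree from the root (left child = 0, right child = 1).

Codes:
  J: 101 (length 3)
  F: 11 (length 2)
  B: 100 (length 3)
  I: 0 (length 1)
Average code length: 54/29 = 1.8621 bits/symbol


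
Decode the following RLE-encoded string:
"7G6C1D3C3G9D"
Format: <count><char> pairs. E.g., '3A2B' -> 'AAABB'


Expanding each <count><char> pair:
  7G -> 'GGGGGGG'
  6C -> 'CCCCCC'
  1D -> 'D'
  3C -> 'CCC'
  3G -> 'GGG'
  9D -> 'DDDDDDDDD'

Decoded = GGGGGGGCCCCCCDCCCGGGDDDDDDDDD


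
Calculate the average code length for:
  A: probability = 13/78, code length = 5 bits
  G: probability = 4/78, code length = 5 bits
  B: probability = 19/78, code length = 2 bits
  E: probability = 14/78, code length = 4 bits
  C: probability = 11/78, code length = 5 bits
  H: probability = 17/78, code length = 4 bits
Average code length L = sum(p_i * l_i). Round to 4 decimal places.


Weighted contributions p_i * l_i:
  A: (13/78) * 5 = 65/78
  G: (4/78) * 5 = 20/78
  B: (19/78) * 2 = 38/78
  E: (14/78) * 4 = 56/78
  C: (11/78) * 5 = 55/78
  H: (17/78) * 4 = 68/78
Sum = (65 + 20 + 38 + 56 + 55 + 68)/78 = 302/78

L = 302/78 = 3.8718 bits/symbol


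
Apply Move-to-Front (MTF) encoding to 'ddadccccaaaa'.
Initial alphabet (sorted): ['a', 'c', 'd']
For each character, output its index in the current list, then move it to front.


MTF encoding:
'd': index 2 in ['a', 'c', 'd'] -> ['d', 'a', 'c']
'd': index 0 in ['d', 'a', 'c'] -> ['d', 'a', 'c']
'a': index 1 in ['d', 'a', 'c'] -> ['a', 'd', 'c']
'd': index 1 in ['a', 'd', 'c'] -> ['d', 'a', 'c']
'c': index 2 in ['d', 'a', 'c'] -> ['c', 'd', 'a']
'c': index 0 in ['c', 'd', 'a'] -> ['c', 'd', 'a']
'c': index 0 in ['c', 'd', 'a'] -> ['c', 'd', 'a']
'c': index 0 in ['c', 'd', 'a'] -> ['c', 'd', 'a']
'a': index 2 in ['c', 'd', 'a'] -> ['a', 'c', 'd']
'a': index 0 in ['a', 'c', 'd'] -> ['a', 'c', 'd']
'a': index 0 in ['a', 'c', 'd'] -> ['a', 'c', 'd']
'a': index 0 in ['a', 'c', 'd'] -> ['a', 'c', 'd']


Output: [2, 0, 1, 1, 2, 0, 0, 0, 2, 0, 0, 0]


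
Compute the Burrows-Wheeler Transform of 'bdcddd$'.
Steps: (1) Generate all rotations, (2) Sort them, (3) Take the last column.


Rotations (sorted):
  0: $bdcddd -> last char: d
  1: bdcddd$ -> last char: $
  2: cddd$bd -> last char: d
  3: d$bdcdd -> last char: d
  4: dcddd$b -> last char: b
  5: dd$bdcd -> last char: d
  6: ddd$bdc -> last char: c


BWT = d$ddbdc


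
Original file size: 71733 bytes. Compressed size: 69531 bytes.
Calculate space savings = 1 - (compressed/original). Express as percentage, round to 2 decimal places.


ratio = compressed/original = 69531/71733 = 0.969303
savings = 1 - ratio = 1 - 0.969303 = 0.030697
as a percentage: 0.030697 * 100 = 3.07%

Space savings = 1 - 69531/71733 = 3.07%


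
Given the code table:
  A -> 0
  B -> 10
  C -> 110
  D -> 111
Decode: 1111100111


Decoding:
111 -> D
110 -> C
0 -> A
111 -> D


Result: DCAD


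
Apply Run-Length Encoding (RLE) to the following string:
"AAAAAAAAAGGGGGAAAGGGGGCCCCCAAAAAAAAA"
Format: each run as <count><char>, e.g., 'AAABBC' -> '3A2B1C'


Scanning runs left to right:
  i=0: run of 'A' x 9 -> '9A'
  i=9: run of 'G' x 5 -> '5G'
  i=14: run of 'A' x 3 -> '3A'
  i=17: run of 'G' x 5 -> '5G'
  i=22: run of 'C' x 5 -> '5C'
  i=27: run of 'A' x 9 -> '9A'

RLE = 9A5G3A5G5C9A


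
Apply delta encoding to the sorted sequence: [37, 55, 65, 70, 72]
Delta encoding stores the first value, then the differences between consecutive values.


First value: 37
Deltas:
  55 - 37 = 18
  65 - 55 = 10
  70 - 65 = 5
  72 - 70 = 2


Delta encoded: [37, 18, 10, 5, 2]


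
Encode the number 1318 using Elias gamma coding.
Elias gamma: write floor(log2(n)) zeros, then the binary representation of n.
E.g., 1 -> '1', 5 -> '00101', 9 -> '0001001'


num_bits = floor(log2(1318)) + 1 = 11
leading_zeros = num_bits - 1 = 10
binary(1318) = 10100100110

Elias gamma(1318) = '0000000000' + '10100100110' = 000000000010100100110 (21 bits)


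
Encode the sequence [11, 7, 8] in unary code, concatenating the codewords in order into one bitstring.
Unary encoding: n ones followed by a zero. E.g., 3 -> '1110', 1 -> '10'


Encode each number as n ones followed by a terminating 0:
  11 -> 111111111110 (12 bits)
  7 -> 11111110 (8 bits)
  8 -> 111111110 (9 bits)
Total length = 12 + 8 + 9 = 29 bits.

Unary([11, 7, 8]) = 11111111111011111110111111110 (29 bits)


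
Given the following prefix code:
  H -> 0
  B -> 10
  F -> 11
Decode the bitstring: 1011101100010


Decoding step by step:
Bits 10 -> B
Bits 11 -> F
Bits 10 -> B
Bits 11 -> F
Bits 0 -> H
Bits 0 -> H
Bits 0 -> H
Bits 10 -> B


Decoded message: BFBFHHHB


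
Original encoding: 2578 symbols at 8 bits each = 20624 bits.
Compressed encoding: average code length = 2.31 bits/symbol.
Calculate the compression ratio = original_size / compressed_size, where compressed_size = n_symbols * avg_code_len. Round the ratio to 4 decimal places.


original_size = n_symbols * orig_bits = 2578 * 8 = 20624 bits
compressed_size = n_symbols * avg_code_len = 2578 * 2.31 = 5955.18 bits
ratio = original_size / compressed_size = 20624 / 5955.18 = 3.4632

Compression ratio = 3.4632


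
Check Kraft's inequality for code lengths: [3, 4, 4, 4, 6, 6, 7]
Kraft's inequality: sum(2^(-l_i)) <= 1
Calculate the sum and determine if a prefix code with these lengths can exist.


Sum = 2^(-3) + 2^(-4) + 2^(-4) + 2^(-4) + 2^(-6) + 2^(-6) + 2^(-7)
    = 0.125 + 0.0625 + 0.0625 + 0.0625 + 0.015625 + 0.015625 + 0.0078125
    = 45/128 = 0.3515625
Since 0.3515625 <= 1, Kraft's inequality IS satisfied.
A prefix code with these lengths CAN exist.

Kraft sum = 0.3515625. Satisfied.


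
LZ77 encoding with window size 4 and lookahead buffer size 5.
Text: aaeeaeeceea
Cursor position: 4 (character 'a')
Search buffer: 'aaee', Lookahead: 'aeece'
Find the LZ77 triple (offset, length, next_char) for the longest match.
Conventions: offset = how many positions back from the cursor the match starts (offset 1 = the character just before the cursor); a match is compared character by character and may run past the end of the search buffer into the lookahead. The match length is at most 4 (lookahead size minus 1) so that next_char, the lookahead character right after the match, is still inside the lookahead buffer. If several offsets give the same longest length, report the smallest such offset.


Try each offset into the search buffer:
  offset=1 (pos 3, char 'e'): match length 0
  offset=2 (pos 2, char 'e'): match length 0
  offset=3 (pos 1, char 'a'): match length 3
  offset=4 (pos 0, char 'a'): match length 1
Longest match has length 3 at offset 3.
next_char = character at position 4 + 3 = 7 -> 'c'

Best match: offset=3, length=3 (matching 'aee' starting at position 1)
LZ77 triple: (3, 3, 'c')


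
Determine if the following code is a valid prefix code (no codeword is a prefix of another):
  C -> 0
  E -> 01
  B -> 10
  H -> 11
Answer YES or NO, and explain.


Checking each pair (does one codeword prefix another?):
  C='0' vs E='01': prefix -- VIOLATION

NO -- this is NOT a valid prefix code. C (0) is a prefix of E (01).


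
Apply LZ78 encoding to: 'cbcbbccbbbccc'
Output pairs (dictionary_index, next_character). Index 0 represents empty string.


LZ78 encoding steps:
Dictionary: {0: ''}
Step 1: w='' (idx 0), next='c' -> output (0, 'c'), add 'c' as idx 1
Step 2: w='' (idx 0), next='b' -> output (0, 'b'), add 'b' as idx 2
Step 3: w='c' (idx 1), next='b' -> output (1, 'b'), add 'cb' as idx 3
Step 4: w='b' (idx 2), next='c' -> output (2, 'c'), add 'bc' as idx 4
Step 5: w='cb' (idx 3), next='b' -> output (3, 'b'), add 'cbb' as idx 5
Step 6: w='bc' (idx 4), next='c' -> output (4, 'c'), add 'bcc' as idx 6
Step 7: w='c' (idx 1), end of input -> output (1, '')


Encoded: [(0, 'c'), (0, 'b'), (1, 'b'), (2, 'c'), (3, 'b'), (4, 'c'), (1, '')]


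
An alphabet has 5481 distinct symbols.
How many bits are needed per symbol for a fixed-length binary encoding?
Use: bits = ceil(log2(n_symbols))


log2(5481) = 12.4202
Bracket: 2^12 = 4096 < 5481 <= 2^13 = 8192
So ceil(log2(5481)) = 13

bits = ceil(log2(5481)) = ceil(12.4202) = 13 bits


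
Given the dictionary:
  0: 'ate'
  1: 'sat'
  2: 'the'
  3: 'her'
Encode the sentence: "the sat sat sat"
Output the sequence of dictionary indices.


Look up each word in the dictionary:
  'the' -> 2
  'sat' -> 1
  'sat' -> 1
  'sat' -> 1

Encoded: [2, 1, 1, 1]


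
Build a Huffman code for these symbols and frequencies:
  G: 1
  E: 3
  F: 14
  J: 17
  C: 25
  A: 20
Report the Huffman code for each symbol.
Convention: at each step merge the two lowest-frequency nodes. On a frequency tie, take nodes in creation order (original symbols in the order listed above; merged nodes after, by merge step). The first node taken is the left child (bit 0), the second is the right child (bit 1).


Huffman tree construction:
Step 1: Merge G(1) + E(3) = 4
Step 2: Merge (G+E)(4) + F(14) = 18
Step 3: Merge J(17) + ((G+E)+F)(18) = 35
Step 4: Merge A(20) + C(25) = 45
Step 5: Merge (J+((G+E)+F))(35) + (A+C)(45) = 80
Read each symbol's code off the tree from the root (left child = 0, right child = 1).

Codes:
  G: 0100 (length 4)
  E: 0101 (length 4)
  F: 011 (length 3)
  J: 00 (length 2)
  C: 11 (length 2)
  A: 10 (length 2)
Average code length: 182/80 = 2.2750 bits/symbol


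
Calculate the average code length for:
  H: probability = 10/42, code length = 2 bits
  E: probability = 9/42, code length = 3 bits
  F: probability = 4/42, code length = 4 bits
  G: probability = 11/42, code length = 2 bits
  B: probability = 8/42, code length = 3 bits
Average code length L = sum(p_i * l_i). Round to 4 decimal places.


Weighted contributions p_i * l_i:
  H: (10/42) * 2 = 20/42
  E: (9/42) * 3 = 27/42
  F: (4/42) * 4 = 16/42
  G: (11/42) * 2 = 22/42
  B: (8/42) * 3 = 24/42
Sum = (20 + 27 + 16 + 22 + 24)/42 = 109/42

L = 109/42 = 2.5952 bits/symbol


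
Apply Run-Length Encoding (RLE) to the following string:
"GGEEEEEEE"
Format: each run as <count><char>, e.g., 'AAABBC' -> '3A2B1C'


Scanning runs left to right:
  i=0: run of 'G' x 2 -> '2G'
  i=2: run of 'E' x 7 -> '7E'

RLE = 2G7E


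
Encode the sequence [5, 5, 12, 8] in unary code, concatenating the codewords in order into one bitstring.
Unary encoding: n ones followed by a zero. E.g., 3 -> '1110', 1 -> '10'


Encode each number as n ones followed by a terminating 0:
  5 -> 111110 (6 bits)
  5 -> 111110 (6 bits)
  12 -> 1111111111110 (13 bits)
  8 -> 111111110 (9 bits)
Total length = 6 + 6 + 13 + 9 = 34 bits.

Unary([5, 5, 12, 8]) = 1111101111101111111111110111111110 (34 bits)


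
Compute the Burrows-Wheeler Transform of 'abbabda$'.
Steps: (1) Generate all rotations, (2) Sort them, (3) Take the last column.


Rotations (sorted):
  0: $abbabda -> last char: a
  1: a$abbabd -> last char: d
  2: abbabda$ -> last char: $
  3: abda$abb -> last char: b
  4: babda$ab -> last char: b
  5: bbabda$a -> last char: a
  6: bda$abba -> last char: a
  7: da$abbab -> last char: b


BWT = ad$bbaab


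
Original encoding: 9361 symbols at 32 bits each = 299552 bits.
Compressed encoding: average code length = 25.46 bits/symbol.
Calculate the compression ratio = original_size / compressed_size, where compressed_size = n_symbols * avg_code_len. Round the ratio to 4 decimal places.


original_size = n_symbols * orig_bits = 9361 * 32 = 299552 bits
compressed_size = n_symbols * avg_code_len = 9361 * 25.46 = 238331.06 bits
ratio = original_size / compressed_size = 299552 / 238331.06 = 1.2569

Compression ratio = 1.2569


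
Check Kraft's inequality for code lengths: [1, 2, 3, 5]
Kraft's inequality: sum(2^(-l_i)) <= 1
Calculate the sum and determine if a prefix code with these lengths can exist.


Sum = 2^(-1) + 2^(-2) + 2^(-3) + 2^(-5)
    = 0.5 + 0.25 + 0.125 + 0.03125
    = 29/32 = 0.90625
Since 0.90625 <= 1, Kraft's inequality IS satisfied.
A prefix code with these lengths CAN exist.

Kraft sum = 0.90625. Satisfied.


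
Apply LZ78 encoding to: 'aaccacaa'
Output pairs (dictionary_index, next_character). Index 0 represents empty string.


LZ78 encoding steps:
Dictionary: {0: ''}
Step 1: w='' (idx 0), next='a' -> output (0, 'a'), add 'a' as idx 1
Step 2: w='a' (idx 1), next='c' -> output (1, 'c'), add 'ac' as idx 2
Step 3: w='' (idx 0), next='c' -> output (0, 'c'), add 'c' as idx 3
Step 4: w='ac' (idx 2), next='a' -> output (2, 'a'), add 'aca' as idx 4
Step 5: w='a' (idx 1), end of input -> output (1, '')


Encoded: [(0, 'a'), (1, 'c'), (0, 'c'), (2, 'a'), (1, '')]


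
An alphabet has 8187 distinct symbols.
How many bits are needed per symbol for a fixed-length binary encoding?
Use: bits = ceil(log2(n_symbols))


log2(8187) = 12.9991
Bracket: 2^12 = 4096 < 8187 <= 2^13 = 8192
So ceil(log2(8187)) = 13

bits = ceil(log2(8187)) = ceil(12.9991) = 13 bits


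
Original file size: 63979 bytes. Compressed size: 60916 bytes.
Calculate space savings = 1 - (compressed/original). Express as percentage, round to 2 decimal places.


ratio = compressed/original = 60916/63979 = 0.952125
savings = 1 - ratio = 1 - 0.952125 = 0.047875
as a percentage: 0.047875 * 100 = 4.79%

Space savings = 1 - 60916/63979 = 4.79%


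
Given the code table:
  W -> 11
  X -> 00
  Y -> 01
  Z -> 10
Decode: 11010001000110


Decoding:
11 -> W
01 -> Y
00 -> X
01 -> Y
00 -> X
01 -> Y
10 -> Z


Result: WYXYXYZ


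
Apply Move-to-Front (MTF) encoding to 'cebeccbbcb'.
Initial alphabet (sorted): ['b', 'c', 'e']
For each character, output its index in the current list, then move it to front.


MTF encoding:
'c': index 1 in ['b', 'c', 'e'] -> ['c', 'b', 'e']
'e': index 2 in ['c', 'b', 'e'] -> ['e', 'c', 'b']
'b': index 2 in ['e', 'c', 'b'] -> ['b', 'e', 'c']
'e': index 1 in ['b', 'e', 'c'] -> ['e', 'b', 'c']
'c': index 2 in ['e', 'b', 'c'] -> ['c', 'e', 'b']
'c': index 0 in ['c', 'e', 'b'] -> ['c', 'e', 'b']
'b': index 2 in ['c', 'e', 'b'] -> ['b', 'c', 'e']
'b': index 0 in ['b', 'c', 'e'] -> ['b', 'c', 'e']
'c': index 1 in ['b', 'c', 'e'] -> ['c', 'b', 'e']
'b': index 1 in ['c', 'b', 'e'] -> ['b', 'c', 'e']


Output: [1, 2, 2, 1, 2, 0, 2, 0, 1, 1]


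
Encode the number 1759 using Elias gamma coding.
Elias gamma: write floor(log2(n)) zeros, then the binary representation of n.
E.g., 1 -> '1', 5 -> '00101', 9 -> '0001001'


num_bits = floor(log2(1759)) + 1 = 11
leading_zeros = num_bits - 1 = 10
binary(1759) = 11011011111

Elias gamma(1759) = '0000000000' + '11011011111' = 000000000011011011111 (21 bits)


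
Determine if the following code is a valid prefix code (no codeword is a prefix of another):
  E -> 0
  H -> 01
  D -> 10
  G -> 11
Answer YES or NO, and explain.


Checking each pair (does one codeword prefix another?):
  E='0' vs H='01': prefix -- VIOLATION

NO -- this is NOT a valid prefix code. E (0) is a prefix of H (01).


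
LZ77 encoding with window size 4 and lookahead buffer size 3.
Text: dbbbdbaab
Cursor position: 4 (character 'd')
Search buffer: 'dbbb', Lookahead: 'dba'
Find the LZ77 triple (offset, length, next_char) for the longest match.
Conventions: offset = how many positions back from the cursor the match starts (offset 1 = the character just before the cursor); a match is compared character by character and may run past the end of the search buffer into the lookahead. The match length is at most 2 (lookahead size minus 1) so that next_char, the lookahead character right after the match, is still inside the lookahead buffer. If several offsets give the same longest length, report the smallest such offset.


Try each offset into the search buffer:
  offset=1 (pos 3, char 'b'): match length 0
  offset=2 (pos 2, char 'b'): match length 0
  offset=3 (pos 1, char 'b'): match length 0
  offset=4 (pos 0, char 'd'): match length 2
Longest match has length 2 at offset 4.
next_char = character at position 4 + 2 = 6 -> 'a'

Best match: offset=4, length=2 (matching 'db' starting at position 0)
LZ77 triple: (4, 2, 'a')


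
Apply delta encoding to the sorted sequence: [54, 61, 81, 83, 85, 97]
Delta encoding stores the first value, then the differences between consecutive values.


First value: 54
Deltas:
  61 - 54 = 7
  81 - 61 = 20
  83 - 81 = 2
  85 - 83 = 2
  97 - 85 = 12


Delta encoded: [54, 7, 20, 2, 2, 12]


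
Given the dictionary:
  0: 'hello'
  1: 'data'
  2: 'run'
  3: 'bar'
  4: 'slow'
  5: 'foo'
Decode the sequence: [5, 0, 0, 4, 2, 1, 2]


Look up each index in the dictionary:
  5 -> 'foo'
  0 -> 'hello'
  0 -> 'hello'
  4 -> 'slow'
  2 -> 'run'
  1 -> 'data'
  2 -> 'run'

Decoded: "foo hello hello slow run data run"


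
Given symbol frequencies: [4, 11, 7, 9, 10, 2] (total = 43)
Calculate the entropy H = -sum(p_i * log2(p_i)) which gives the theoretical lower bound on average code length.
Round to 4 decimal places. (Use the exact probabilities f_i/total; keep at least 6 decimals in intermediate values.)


Per-symbol terms -p_i * log2(p_i) with p_i = f_i/43:
  p = 4/43 = 0.093023: log2(p) = -3.426265, -p*log2(p) = 0.318722
  p = 11/43 = 0.255814: log2(p) = -1.966833, -p*log2(p) = 0.503143
  p = 7/43 = 0.162791: log2(p) = -2.618910, -p*log2(p) = 0.426334
  p = 9/43 = 0.209302: log2(p) = -2.256340, -p*log2(p) = 0.472257
  p = 10/43 = 0.232558: log2(p) = -2.104337, -p*log2(p) = 0.489381
  p = 2/43 = 0.046512: log2(p) = -4.426265, -p*log2(p) = 0.205873
H = 0.318722 + 0.503143 + 0.426334 + 0.472257 + 0.489381 + 0.205873 = 2.415710

H = 2.4157 bits/symbol


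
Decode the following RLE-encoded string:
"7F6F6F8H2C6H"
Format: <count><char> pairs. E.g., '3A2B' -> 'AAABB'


Expanding each <count><char> pair:
  7F -> 'FFFFFFF'
  6F -> 'FFFFFF'
  6F -> 'FFFFFF'
  8H -> 'HHHHHHHH'
  2C -> 'CC'
  6H -> 'HHHHHH'

Decoded = FFFFFFFFFFFFFFFFFFFHHHHHHHHCCHHHHHH


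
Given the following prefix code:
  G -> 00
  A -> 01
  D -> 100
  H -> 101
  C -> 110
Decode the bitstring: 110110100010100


Decoding step by step:
Bits 110 -> C
Bits 110 -> C
Bits 100 -> D
Bits 01 -> A
Bits 01 -> A
Bits 00 -> G


Decoded message: CCDAAG
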